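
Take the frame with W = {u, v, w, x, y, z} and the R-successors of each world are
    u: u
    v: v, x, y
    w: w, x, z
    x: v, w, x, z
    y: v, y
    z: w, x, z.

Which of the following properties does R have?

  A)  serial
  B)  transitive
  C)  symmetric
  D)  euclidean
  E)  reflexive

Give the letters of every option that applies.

(A) serial: every world has an R-successor.
(B) not transitive: v R x and x R w but not v R w.
(C) symmetric: every R-edge is matched by its reverse.
(D) not euclidean: v R x and v R y but not x R y.
(E) reflexive: each world relates to itself.

A, C, E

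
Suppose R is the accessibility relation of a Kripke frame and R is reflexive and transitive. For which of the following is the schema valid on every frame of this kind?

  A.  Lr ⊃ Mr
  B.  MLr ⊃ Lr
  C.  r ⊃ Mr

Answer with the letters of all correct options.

A, C

Reflexive relations are serial.
(A) Lr ⊃ Mr is axiom D, which corresponds to seriality. Every such R is serial — valid.
(B) MLr ⊃ Lr is the dual of axiom 5; it is valid on a frame exactly when R is euclidean. Such an R need not be euclidean, so not valid.
(C) r ⊃ Mr is the dual of axiom T; it is valid on a frame exactly when R is reflexive. Every such R is reflexive, so valid.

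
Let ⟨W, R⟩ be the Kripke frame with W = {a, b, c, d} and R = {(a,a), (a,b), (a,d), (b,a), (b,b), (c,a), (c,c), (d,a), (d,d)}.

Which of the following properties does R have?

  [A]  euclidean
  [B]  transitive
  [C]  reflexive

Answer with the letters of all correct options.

(A) not euclidean: a R b and a R d but not b R d.
(B) not transitive: b R a and a R d but not b R d.
(C) reflexive: each world relates to itself.

C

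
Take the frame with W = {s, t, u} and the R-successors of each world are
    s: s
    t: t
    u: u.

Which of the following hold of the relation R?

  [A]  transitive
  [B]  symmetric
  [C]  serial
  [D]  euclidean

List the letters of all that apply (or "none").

(A) transitive: R is closed under composition.
(B) symmetric: every R-edge is matched by its reverse.
(C) serial: every world has an R-successor.
(D) euclidean: any two R-successors of the same world are R-related.

A, B, C, D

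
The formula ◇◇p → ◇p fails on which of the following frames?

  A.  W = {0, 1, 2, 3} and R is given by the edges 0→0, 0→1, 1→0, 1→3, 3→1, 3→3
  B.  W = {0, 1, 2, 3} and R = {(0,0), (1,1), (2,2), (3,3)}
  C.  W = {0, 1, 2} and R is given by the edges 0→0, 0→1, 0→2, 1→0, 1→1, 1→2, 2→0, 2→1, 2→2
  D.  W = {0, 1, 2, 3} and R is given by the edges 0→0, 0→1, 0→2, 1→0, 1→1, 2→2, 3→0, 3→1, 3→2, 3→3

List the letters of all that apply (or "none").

The schema ◇◇p → ◇p is the dual of axiom 4; it is valid on a frame iff R is transitive.
(A) R is not transitive (0 R 1 and 1 R 3 but not 0 R 3), so the schema fails here.
(B) R is transitive (R is closed under composition), so the schema is valid here.
(C) R is transitive (R is closed under composition), so the schema is valid here.
(D) R is not transitive (1 R 0 and 0 R 2 but not 1 R 2), so the schema fails here.

A, D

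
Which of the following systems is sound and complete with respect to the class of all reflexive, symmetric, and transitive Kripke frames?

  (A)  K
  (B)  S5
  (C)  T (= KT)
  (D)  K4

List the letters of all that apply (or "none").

B

(A) K is determined by the class of arbitrary frames.
(B) S5 is determined by exactly this class.
(C) T (= KT) is determined by the class of reflexive frames.
(D) K4 is determined by the class of transitive frames.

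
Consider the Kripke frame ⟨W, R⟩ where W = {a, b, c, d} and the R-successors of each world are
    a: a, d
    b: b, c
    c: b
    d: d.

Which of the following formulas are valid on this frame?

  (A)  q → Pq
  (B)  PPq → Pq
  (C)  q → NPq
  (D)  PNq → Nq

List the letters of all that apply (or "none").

R is not reflexive: not c R c.
R is not symmetric: a R d but not d R a.
R is not transitive: c R b and b R c but not c R c.
R is not euclidean: a R d and a R a but not d R a.
(A) q → Pq is the dual of axiom T, which corresponds to reflexivity. R is not reflexive — not valid.
(B) PPq → Pq is the dual of axiom 4; it is valid on a frame exactly when R is transitive. R is not transitive, so not valid.
(C) axiom B: valid iff R is symmetric. R is not symmetric — not valid.
(D) the dual of axiom 5: valid iff R is euclidean. R is not euclidean — not valid.

none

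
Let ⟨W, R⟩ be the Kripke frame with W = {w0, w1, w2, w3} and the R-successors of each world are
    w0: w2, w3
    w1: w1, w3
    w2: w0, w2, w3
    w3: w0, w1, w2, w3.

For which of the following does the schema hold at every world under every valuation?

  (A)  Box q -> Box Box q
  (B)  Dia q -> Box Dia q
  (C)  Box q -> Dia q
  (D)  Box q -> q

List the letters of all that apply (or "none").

C

R is not reflexive: not w0 R w0.
R is not transitive: w0 R w2 and w2 R w0 but not w0 R w0.
R is not euclidean: w3 R w0 and w3 R w1 but not w0 R w1.
R is serial: every world has an R-successor.
(A) Box q -> Box Box q is axiom 4, which corresponds to transitivity. R is not transitive — not valid.
(B) Dia q -> Box Dia q is axiom 5; it is valid on a frame exactly when R is euclidean. R is not euclidean, so not valid.
(C) Box q -> Dia q is axiom D, which corresponds to seriality. R is serial — valid.
(D) Box q -> q is axiom T, which corresponds to reflexivity. R is not reflexive — not valid.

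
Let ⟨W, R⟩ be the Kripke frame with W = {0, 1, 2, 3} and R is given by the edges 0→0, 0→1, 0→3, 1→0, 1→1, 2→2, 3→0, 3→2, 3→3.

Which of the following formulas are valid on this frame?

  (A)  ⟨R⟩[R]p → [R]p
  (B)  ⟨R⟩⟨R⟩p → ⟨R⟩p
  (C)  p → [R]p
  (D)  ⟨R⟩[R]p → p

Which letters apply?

none

R is not symmetric: 3 R 2 but not 2 R 3.
R is not transitive: 0 R 3 and 3 R 2 but not 0 R 2.
R is not euclidean: 0 R 1 and 0 R 3 but not 1 R 3.
R is not a subset of the identity: 0 R 1 with 0 ≠ 1.
(A) ⟨R⟩[R]p → [R]p (the dual of axiom 5) characterises the euclidean frames. R is not euclidean — not valid.
(B) ⟨R⟩⟨R⟩p → ⟨R⟩p (the dual of axiom 4) characterises the transitive frames. R is not transitive — not valid.
(C) p → [R]p (equivalent to ◇p→p) corresponds to R being a subset of the identity. Here R ⊄ identity, so not valid.
(D) ⟨R⟩[R]p → p (the dual of axiom B) characterises the symmetric frames. R is not symmetric — not valid.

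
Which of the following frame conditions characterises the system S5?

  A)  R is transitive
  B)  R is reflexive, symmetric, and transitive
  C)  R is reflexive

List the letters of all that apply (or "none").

(A) this class determines K4, not S5.
(B) S5 is sound and complete for exactly this class.
(C) this class determines T (= KT), not S5.

B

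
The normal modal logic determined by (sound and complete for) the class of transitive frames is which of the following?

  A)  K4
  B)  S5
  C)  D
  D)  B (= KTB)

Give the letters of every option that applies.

(A) K4 is determined by exactly this class.
(B) S5 is determined by the class of reflexive, symmetric, and transitive frames.
(C) D is determined by the class of serial frames.
(D) B (= KTB) is determined by the class of reflexive and symmetric frames.

A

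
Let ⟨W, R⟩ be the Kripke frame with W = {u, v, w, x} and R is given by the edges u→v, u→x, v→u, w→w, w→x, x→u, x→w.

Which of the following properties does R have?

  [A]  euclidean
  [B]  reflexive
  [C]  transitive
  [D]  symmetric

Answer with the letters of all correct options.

(A) not euclidean: u R v and u R x but not v R x.
(B) not reflexive: not u R u.
(C) not transitive: u R v and v R u but not u R u.
(D) symmetric: every R-edge is matched by its reverse.

D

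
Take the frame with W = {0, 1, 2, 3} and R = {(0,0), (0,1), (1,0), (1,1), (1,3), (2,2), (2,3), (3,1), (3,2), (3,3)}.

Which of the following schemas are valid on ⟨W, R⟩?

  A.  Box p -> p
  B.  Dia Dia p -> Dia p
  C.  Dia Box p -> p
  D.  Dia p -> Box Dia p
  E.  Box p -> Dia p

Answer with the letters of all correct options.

A, C, E

R is reflexive: each world relates to itself.
R is symmetric: every R-edge is matched by its reverse.
R is not transitive: 0 R 1 and 1 R 3 but not 0 R 3.
R is not euclidean: 1 R 0 and 1 R 3 but not 0 R 3.
R is serial: every world has an R-successor.
(A) axiom T: valid iff R is reflexive. R is reflexive — valid.
(B) the dual of axiom 4: valid iff R is transitive. R is not transitive — not valid.
(C) the dual of axiom B: valid iff R is symmetric. R is symmetric — valid.
(D) Dia p -> Box Dia p is axiom 5, which corresponds to the euclidean property. R is not euclidean — not valid.
(E) axiom D: valid iff R is serial. R is serial — valid.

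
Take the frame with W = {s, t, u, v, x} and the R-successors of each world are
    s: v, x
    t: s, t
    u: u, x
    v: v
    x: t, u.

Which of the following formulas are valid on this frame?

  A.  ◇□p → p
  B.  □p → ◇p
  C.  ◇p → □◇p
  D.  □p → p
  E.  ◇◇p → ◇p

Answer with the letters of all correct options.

B

R is not reflexive: not s R s.
R is not symmetric: s R v but not v R s.
R is not transitive: s R x and x R t but not s R t.
R is not euclidean: s R v and s R x but not v R x.
R is serial: every world has an R-successor.
(A) ◇□p → p (the dual of axiom B) characterises the symmetric frames. R is not symmetric — not valid.
(B) □p → ◇p is axiom D; it is valid on a frame exactly when R is serial. R is serial, so valid.
(C) ◇p → □◇p is axiom 5; it is valid on a frame exactly when R is euclidean. R is not euclidean, so not valid.
(D) axiom T: valid iff R is reflexive. R is not reflexive — not valid.
(E) ◇◇p → ◇p is the dual of axiom 4, which corresponds to transitivity. R is not transitive — not valid.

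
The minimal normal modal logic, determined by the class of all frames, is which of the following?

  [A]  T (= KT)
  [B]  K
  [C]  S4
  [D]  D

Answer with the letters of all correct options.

(A) T (= KT) is determined by the class of reflexive frames.
(B) K is determined by exactly this class.
(C) S4 is determined by the class of reflexive and transitive frames.
(D) D is determined by the class of serial frames.

B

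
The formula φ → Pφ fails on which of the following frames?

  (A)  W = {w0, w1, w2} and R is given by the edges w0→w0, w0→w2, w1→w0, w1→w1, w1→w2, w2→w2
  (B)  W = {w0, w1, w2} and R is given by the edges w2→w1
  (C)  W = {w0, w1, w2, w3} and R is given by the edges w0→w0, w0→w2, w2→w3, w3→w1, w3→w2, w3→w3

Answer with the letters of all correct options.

The schema φ → Pφ is the dual of axiom T; it is valid on a frame iff R is reflexive.
(A) R is reflexive (each world relates to itself), so the schema is valid here.
(B) R is not reflexive (not w0 R w0), so the schema fails here.
(C) R is not reflexive (not w1 R w1), so the schema fails here.

B, C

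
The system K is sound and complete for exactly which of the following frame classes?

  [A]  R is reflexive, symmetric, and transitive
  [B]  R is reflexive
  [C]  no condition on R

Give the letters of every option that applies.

C

(A) this class determines S5, not K.
(B) this class determines T (= KT), not K.
(C) K is sound and complete for exactly this class.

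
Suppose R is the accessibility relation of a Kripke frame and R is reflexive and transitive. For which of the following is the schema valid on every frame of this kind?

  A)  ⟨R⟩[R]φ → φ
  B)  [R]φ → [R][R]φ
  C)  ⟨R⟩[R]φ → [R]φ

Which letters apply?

Reflexive relations are serial.
(A) ⟨R⟩[R]φ → φ is the dual of axiom B; it is valid on a frame exactly when R is symmetric. Such an R need not be symmetric, so not valid.
(B) axiom 4: valid iff R is transitive. Every such R is transitive — valid.
(C) ⟨R⟩[R]φ → [R]φ is the dual of axiom 5; it is valid on a frame exactly when R is euclidean. Such an R need not be euclidean, so not valid.

B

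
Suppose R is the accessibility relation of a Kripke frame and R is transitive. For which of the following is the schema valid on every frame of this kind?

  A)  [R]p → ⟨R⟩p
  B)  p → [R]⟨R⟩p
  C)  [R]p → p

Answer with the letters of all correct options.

(A) [R]p → ⟨R⟩p is axiom D; it is valid on a frame exactly when R is serial. Such an R need not be serial, so not valid.
(B) p → [R]⟨R⟩p (axiom B) characterises the symmetric frames. Such an R need not be symmetric — not valid.
(C) [R]p → p is axiom T; it is valid on a frame exactly when R is reflexive. Such an R need not be reflexive, so not valid.

none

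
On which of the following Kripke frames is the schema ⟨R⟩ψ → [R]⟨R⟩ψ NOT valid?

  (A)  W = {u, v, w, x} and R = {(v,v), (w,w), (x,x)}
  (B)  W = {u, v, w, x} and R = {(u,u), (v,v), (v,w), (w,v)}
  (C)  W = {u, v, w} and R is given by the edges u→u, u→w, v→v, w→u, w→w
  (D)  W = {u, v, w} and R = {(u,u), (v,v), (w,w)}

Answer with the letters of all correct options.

B

The schema ⟨R⟩ψ → [R]⟨R⟩ψ is axiom 5; it is valid on a frame iff R is euclidean.
(A) R is euclidean (any two R-successors of the same world are R-related), so the schema is valid here.
(B) R is not euclidean (v R w and v R w but not w R w), so the schema fails here.
(C) R is euclidean (any two R-successors of the same world are R-related), so the schema is valid here.
(D) R is euclidean (any two R-successors of the same world are R-related), so the schema is valid here.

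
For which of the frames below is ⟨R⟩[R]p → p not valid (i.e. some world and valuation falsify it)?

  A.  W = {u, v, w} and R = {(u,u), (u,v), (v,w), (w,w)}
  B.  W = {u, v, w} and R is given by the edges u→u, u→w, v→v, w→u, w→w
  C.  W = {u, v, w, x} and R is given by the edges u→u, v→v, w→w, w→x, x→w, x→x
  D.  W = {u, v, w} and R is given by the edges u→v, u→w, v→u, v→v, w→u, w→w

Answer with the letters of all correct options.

The schema ⟨R⟩[R]p → p is the dual of axiom B; it is valid on a frame iff R is symmetric.
(A) R is not symmetric (u R v but not v R u), so the schema fails here.
(B) R is symmetric (every R-edge is matched by its reverse), so the schema is valid here.
(C) R is symmetric (every R-edge is matched by its reverse), so the schema is valid here.
(D) R is symmetric (every R-edge is matched by its reverse), so the schema is valid here.

A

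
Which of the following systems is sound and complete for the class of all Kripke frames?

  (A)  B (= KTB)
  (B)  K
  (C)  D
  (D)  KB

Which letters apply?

B

(A) B (= KTB) is determined by the class of reflexive and symmetric frames.
(B) K is determined by exactly this class.
(C) D is determined by the class of serial frames.
(D) KB is determined by the class of symmetric frames.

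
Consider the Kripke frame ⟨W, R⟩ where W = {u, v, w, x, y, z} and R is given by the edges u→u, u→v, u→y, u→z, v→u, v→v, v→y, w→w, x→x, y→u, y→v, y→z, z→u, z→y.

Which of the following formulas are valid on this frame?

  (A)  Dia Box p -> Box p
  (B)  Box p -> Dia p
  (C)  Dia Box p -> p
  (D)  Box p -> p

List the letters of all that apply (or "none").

B, C

R is not reflexive: not y R y.
R is symmetric: every R-edge is matched by its reverse.
R is not euclidean: u R v and u R z but not v R z.
R is serial: every world has an R-successor.
(A) Dia Box p -> Box p (the dual of axiom 5) characterises the euclidean frames. R is not euclidean — not valid.
(B) Box p -> Dia p is axiom D; it is valid on a frame exactly when R is serial. R is serial, so valid.
(C) the dual of axiom B: valid iff R is symmetric. R is symmetric — valid.
(D) axiom T: valid iff R is reflexive. R is not reflexive — not valid.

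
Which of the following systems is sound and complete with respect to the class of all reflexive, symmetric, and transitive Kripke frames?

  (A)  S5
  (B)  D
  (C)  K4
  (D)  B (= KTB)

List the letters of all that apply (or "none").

(A) S5 is determined by exactly this class.
(B) D is determined by the class of serial frames.
(C) K4 is determined by the class of transitive frames.
(D) B (= KTB) is determined by the class of reflexive and symmetric frames.

A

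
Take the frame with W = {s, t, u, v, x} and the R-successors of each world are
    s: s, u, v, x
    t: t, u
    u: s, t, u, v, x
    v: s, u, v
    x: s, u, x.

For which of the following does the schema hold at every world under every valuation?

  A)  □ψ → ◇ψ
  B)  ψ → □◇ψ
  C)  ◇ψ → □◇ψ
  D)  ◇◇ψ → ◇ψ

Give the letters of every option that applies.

A, B

R is symmetric: every R-edge is matched by its reverse.
R is not transitive: s R u and u R t but not s R t.
R is not euclidean: s R v and s R x but not v R x.
R is serial: every world has an R-successor.
(A) □ψ → ◇ψ is axiom D, which corresponds to seriality. R is serial — valid.
(B) ψ → □◇ψ is axiom B; it is valid on a frame exactly when R is symmetric. R is symmetric, so valid.
(C) ◇ψ → □◇ψ (axiom 5) characterises the euclidean frames. R is not euclidean — not valid.
(D) ◇◇ψ → ◇ψ (the dual of axiom 4) characterises the transitive frames. R is not transitive — not valid.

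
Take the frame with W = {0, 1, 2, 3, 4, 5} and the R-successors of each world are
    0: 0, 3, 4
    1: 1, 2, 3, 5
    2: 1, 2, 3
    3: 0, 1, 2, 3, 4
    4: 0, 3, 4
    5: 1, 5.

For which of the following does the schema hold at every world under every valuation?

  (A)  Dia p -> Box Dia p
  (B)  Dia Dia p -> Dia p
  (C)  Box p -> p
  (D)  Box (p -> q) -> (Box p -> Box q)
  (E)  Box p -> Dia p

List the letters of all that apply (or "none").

C, D, E

R is reflexive: each world relates to itself.
R is not transitive: 0 R 3 and 3 R 1 but not 0 R 1.
R is not euclidean: 1 R 2 and 1 R 5 but not 2 R 5.
R is serial: every world has an R-successor.
(A) Dia p -> Box Dia p (axiom 5) characterises the euclidean frames. R is not euclidean — not valid.
(B) the dual of axiom 4: valid iff R is transitive. R is not transitive — not valid.
(C) Box p -> p is axiom T, which corresponds to reflexivity. R is reflexive — valid.
(D) this is just K, valid on every normal frame.
(E) Box p -> Dia p is axiom D, which corresponds to seriality. R is serial — valid.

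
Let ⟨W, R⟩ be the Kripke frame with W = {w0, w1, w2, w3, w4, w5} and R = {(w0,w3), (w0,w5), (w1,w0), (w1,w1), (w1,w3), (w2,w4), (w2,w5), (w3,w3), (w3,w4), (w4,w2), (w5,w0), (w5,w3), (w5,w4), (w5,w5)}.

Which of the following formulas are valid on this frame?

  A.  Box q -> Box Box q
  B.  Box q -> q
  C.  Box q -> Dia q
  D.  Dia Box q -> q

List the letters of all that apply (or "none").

R is not reflexive: not w0 R w0.
R is not symmetric: w0 R w3 but not w3 R w0.
R is not transitive: w0 R w3 and w3 R w4 but not w0 R w4.
R is serial: every world has an R-successor.
(A) Box q -> Box Box q (axiom 4) characterises the transitive frames. R is not transitive — not valid.
(B) Box q -> q is axiom T, which corresponds to reflexivity. R is not reflexive — not valid.
(C) Box q -> Dia q is axiom D, which corresponds to seriality. R is serial — valid.
(D) Dia Box q -> q is the dual of axiom B; it is valid on a frame exactly when R is symmetric. R is not symmetric, so not valid.

C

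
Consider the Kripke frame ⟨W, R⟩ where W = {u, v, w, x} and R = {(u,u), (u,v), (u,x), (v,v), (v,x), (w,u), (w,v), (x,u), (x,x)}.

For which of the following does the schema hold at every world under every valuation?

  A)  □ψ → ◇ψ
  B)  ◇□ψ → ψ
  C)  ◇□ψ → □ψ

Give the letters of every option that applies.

R is not symmetric: u R v but not v R u.
R is not euclidean: u R v and u R u but not v R u.
R is serial: every world has an R-successor.
(A) □ψ → ◇ψ is axiom D, which corresponds to seriality. R is serial — valid.
(B) the dual of axiom B: valid iff R is symmetric. R is not symmetric — not valid.
(C) ◇□ψ → □ψ is the dual of axiom 5, which corresponds to the euclidean property. R is not euclidean — not valid.

A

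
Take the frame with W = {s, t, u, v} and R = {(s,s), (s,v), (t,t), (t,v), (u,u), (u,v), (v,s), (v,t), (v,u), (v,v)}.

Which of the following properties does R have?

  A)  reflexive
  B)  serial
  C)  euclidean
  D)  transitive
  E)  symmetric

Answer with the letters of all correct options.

A, B, E

(A) reflexive: each world relates to itself.
(B) serial: every world has an R-successor.
(C) not euclidean: v R s and v R t but not s R t.
(D) not transitive: s R v and v R t but not s R t.
(E) symmetric: every R-edge is matched by its reverse.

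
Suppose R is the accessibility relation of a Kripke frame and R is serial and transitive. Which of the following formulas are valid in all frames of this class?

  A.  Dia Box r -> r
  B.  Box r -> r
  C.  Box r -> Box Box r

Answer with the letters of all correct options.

C

(A) Dia Box r -> r is the dual of axiom B, which corresponds to symmetry. Such an R need not be symmetric — not valid.
(B) Box r -> r is axiom T, which corresponds to reflexivity. Such an R need not be reflexive — not valid.
(C) Box r -> Box Box r (axiom 4) characterises the transitive frames. Every such R is transitive — valid.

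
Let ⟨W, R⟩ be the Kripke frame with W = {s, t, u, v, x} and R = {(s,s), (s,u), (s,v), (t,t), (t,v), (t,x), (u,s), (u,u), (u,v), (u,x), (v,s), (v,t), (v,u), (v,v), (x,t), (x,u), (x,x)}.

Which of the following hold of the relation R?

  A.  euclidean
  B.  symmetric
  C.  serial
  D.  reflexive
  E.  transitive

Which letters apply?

(A) not euclidean: t R v and t R x but not v R x.
(B) symmetric: every R-edge is matched by its reverse.
(C) serial: every world has an R-successor.
(D) reflexive: each world relates to itself.
(E) not transitive: s R u and u R x but not s R x.

B, C, D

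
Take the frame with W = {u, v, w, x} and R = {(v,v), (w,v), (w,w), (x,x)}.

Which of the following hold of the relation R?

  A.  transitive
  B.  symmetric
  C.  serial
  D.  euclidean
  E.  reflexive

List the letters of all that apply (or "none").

A

(A) transitive: R is closed under composition.
(B) not symmetric: w R v but not v R w.
(C) not serial: u has no R-successor.
(D) not euclidean: w R v and w R w but not v R w.
(E) not reflexive: not u R u.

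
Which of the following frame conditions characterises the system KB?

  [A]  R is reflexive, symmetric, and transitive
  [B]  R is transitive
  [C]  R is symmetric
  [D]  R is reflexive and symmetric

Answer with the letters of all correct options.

(A) this class determines S5, not KB.
(B) this class determines K4, not KB.
(C) KB is sound and complete for exactly this class.
(D) this class determines B (= KTB), not KB.

C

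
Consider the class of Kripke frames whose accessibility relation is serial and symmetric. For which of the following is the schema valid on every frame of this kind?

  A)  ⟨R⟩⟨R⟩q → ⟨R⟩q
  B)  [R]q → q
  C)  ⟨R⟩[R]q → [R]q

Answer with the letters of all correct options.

none

(A) the dual of axiom 4: valid iff R is transitive. Such an R need not be transitive — not valid.
(B) [R]q → q is axiom T; it is valid on a frame exactly when R is reflexive. Such an R need not be reflexive, so not valid.
(C) ⟨R⟩[R]q → [R]q (the dual of axiom 5) characterises the euclidean frames. Such an R need not be euclidean — not valid.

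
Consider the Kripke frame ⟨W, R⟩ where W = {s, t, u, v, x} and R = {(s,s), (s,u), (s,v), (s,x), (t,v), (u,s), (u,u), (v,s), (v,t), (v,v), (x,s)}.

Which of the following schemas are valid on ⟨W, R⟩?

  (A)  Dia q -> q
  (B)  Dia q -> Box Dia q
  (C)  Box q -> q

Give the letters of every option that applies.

R is not reflexive: not t R t.
R is not euclidean: s R u and s R v but not u R v.
R is not a subset of the identity: s R u with s ≠ u.
(A) Dia q -> q (the converse of T) corresponds to R being a subset of the identity. Here R ⊄ identity, so not valid.
(B) Dia q -> Box Dia q is axiom 5; it is valid on a frame exactly when R is euclidean. R is not euclidean, so not valid.
(C) Box q -> q is axiom T, which corresponds to reflexivity. R is not reflexive — not valid.

none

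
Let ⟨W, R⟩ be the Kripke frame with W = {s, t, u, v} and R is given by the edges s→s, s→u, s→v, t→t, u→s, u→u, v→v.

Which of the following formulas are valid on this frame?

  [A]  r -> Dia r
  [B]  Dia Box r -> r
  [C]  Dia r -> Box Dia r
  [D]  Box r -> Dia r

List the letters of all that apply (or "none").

A, D

R is reflexive: each world relates to itself.
R is not symmetric: s R v but not v R s.
R is not euclidean: s R u and s R v but not u R v.
R is serial: every world has an R-successor.
(A) r -> Dia r is the dual of axiom T; it is valid on a frame exactly when R is reflexive. R is reflexive, so valid.
(B) the dual of axiom B: valid iff R is symmetric. R is not symmetric — not valid.
(C) Dia r -> Box Dia r is axiom 5, which corresponds to the euclidean property. R is not euclidean — not valid.
(D) axiom D: valid iff R is serial. R is serial — valid.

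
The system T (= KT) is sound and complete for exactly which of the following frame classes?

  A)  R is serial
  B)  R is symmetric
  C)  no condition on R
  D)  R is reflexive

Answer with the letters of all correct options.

D

(A) this class determines D, not T (= KT).
(B) this class determines KB, not T (= KT).
(C) this class determines K, not T (= KT).
(D) T (= KT) is sound and complete for exactly this class.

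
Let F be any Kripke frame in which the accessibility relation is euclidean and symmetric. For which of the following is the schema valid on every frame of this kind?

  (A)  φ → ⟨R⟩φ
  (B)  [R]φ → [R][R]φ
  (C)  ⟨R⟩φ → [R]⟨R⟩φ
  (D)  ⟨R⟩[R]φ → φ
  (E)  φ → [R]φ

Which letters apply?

B, C, D

A symmetric euclidean relation is transitive (uRv and vRw give vRu by symmetry, then uRw by the euclidean condition, applied at v).
(A) φ → ⟨R⟩φ is the dual of axiom T; it is valid on a frame exactly when R is reflexive. Such an R need not be reflexive, so not valid.
(B) [R]φ → [R][R]φ is axiom 4, which corresponds to transitivity. Every such R is transitive — valid.
(C) axiom 5: valid iff R is euclidean. Every such R is euclidean — valid.
(D) ⟨R⟩[R]φ → φ (the dual of axiom B) characterises the symmetric frames. Every such R is symmetric — valid.
(E) φ → [R]φ (equivalent to ◇p→p) corresponds to R being a subset of the identity. Such an R need not be a subset of the identity, so not valid.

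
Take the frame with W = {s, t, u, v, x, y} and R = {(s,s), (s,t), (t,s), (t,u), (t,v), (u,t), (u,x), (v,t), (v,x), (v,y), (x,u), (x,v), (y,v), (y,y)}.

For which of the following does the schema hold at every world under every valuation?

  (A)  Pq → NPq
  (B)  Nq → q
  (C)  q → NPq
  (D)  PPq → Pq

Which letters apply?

C

R is not reflexive: not t R t.
R is symmetric: every R-edge is matched by its reverse.
R is not transitive: s R t and t R u but not s R u.
R is not euclidean: t R s and t R u but not s R u.
(A) Pq → NPq (axiom 5) characterises the euclidean frames. R is not euclidean — not valid.
(B) Nq → q (axiom T) characterises the reflexive frames. R is not reflexive — not valid.
(C) q → NPq is axiom B; it is valid on a frame exactly when R is symmetric. R is symmetric, so valid.
(D) PPq → Pq is the dual of axiom 4; it is valid on a frame exactly when R is transitive. R is not transitive, so not valid.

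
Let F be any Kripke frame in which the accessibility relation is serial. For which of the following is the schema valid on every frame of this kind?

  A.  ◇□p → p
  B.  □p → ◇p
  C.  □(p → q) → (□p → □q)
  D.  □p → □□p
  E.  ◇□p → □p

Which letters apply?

B, C

(A) ◇□p → p (the dual of axiom B) characterises the symmetric frames. Such an R need not be symmetric — not valid.
(B) □p → ◇p is axiom D; it is valid on a frame exactly when R is serial. Every such R is serial, so valid.
(C) □(p → q) → (□p → □q) is axiom K, valid on every Kripke frame — valid.
(D) □p → □□p is axiom 4, which corresponds to transitivity. Such an R need not be transitive — not valid.
(E) ◇□p → □p (the dual of axiom 5) characterises the euclidean frames. Such an R need not be euclidean — not valid.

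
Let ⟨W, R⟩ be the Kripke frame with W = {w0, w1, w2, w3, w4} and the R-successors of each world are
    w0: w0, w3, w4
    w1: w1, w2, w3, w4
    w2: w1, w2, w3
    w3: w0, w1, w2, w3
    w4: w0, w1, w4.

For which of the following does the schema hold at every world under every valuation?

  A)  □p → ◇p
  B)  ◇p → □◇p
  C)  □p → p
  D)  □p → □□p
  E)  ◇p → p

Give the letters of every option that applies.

R is reflexive: each world relates to itself.
R is not transitive: w0 R w3 and w3 R w1 but not w0 R w1.
R is not euclidean: w0 R w3 and w0 R w4 but not w3 R w4.
R is serial: every world has an R-successor.
R is not a subset of the identity: w0 R w3 with w0 ≠ w3.
(A) □p → ◇p is axiom D; it is valid on a frame exactly when R is serial. R is serial, so valid.
(B) ◇p → □◇p (axiom 5) characterises the euclidean frames. R is not euclidean — not valid.
(C) □p → p is axiom T, which corresponds to reflexivity. R is reflexive — valid.
(D) axiom 4: valid iff R is transitive. R is not transitive — not valid.
(E) ◇p → p is valid only on frames where every R-edge is a self-loop. Here R ⊄ identity — not valid.

A, C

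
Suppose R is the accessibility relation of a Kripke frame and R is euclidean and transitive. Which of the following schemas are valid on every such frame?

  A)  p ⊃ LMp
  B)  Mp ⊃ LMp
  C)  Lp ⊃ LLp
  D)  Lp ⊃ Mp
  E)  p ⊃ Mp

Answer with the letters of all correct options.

B, C

(A) p ⊃ LMp (axiom B) characterises the symmetric frames. Such an R need not be symmetric — not valid.
(B) Mp ⊃ LMp is axiom 5, which corresponds to the euclidean property. Every such R is euclidean — valid.
(C) Lp ⊃ LLp is axiom 4, which corresponds to transitivity. Every such R is transitive — valid.
(D) axiom D: valid iff R is serial. Such an R need not be serial — not valid.
(E) p ⊃ Mp (the dual of axiom T) characterises the reflexive frames. Such an R need not be reflexive — not valid.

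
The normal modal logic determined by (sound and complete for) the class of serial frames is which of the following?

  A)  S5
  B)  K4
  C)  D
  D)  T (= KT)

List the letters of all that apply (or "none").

C

(A) S5 is determined by the class of reflexive, symmetric, and transitive frames.
(B) K4 is determined by the class of transitive frames.
(C) D is determined by exactly this class.
(D) T (= KT) is determined by the class of reflexive frames.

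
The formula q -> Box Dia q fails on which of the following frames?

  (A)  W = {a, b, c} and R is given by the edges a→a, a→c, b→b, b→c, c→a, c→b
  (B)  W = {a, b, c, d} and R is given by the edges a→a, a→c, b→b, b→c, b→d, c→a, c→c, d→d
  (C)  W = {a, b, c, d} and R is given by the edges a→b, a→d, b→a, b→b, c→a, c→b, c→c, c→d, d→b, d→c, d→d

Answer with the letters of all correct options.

B, C

The schema q -> Box Dia q is axiom B; it is valid on a frame iff R is symmetric.
(A) R is symmetric (every R-edge is matched by its reverse), so the schema is valid here.
(B) R is not symmetric (b R c but not c R b), so the schema fails here.
(C) R is not symmetric (a R d but not d R a), so the schema fails here.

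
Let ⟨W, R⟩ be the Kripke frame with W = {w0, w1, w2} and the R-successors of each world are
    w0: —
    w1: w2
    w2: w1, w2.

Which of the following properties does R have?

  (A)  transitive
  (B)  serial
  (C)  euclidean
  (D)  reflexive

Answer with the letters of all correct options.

none

(A) not transitive: w1 R w2 and w2 R w1 but not w1 R w1.
(B) not serial: w0 has no R-successor.
(C) not euclidean: w2 R w1 and w2 R w1 but not w1 R w1.
(D) not reflexive: not w0 R w0.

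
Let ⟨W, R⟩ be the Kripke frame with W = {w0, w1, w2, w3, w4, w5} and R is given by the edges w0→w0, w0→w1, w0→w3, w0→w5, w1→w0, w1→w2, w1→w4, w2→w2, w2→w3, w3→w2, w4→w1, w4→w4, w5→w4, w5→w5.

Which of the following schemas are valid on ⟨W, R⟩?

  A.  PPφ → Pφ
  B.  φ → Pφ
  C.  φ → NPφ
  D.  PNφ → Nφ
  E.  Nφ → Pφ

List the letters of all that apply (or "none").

E

R is not reflexive: not w1 R w1.
R is not symmetric: w0 R w3 but not w3 R w0.
R is not transitive: w0 R w1 and w1 R w2 but not w0 R w2.
R is not euclidean: w0 R w1 and w0 R w3 but not w1 R w3.
R is serial: every world has an R-successor.
(A) PPφ → Pφ is the dual of axiom 4; it is valid on a frame exactly when R is transitive. R is not transitive, so not valid.
(B) φ → Pφ is the dual of axiom T, which corresponds to reflexivity. R is not reflexive — not valid.
(C) φ → NPφ (axiom B) characterises the symmetric frames. R is not symmetric — not valid.
(D) the dual of axiom 5: valid iff R is euclidean. R is not euclidean — not valid.
(E) Nφ → Pφ is axiom D, which corresponds to seriality. R is serial — valid.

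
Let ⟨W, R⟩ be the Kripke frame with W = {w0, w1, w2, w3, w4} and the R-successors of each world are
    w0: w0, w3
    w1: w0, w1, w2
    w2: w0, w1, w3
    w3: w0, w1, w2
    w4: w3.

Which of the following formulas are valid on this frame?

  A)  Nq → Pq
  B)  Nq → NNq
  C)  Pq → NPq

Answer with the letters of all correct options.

R is not transitive: w0 R w3 and w3 R w1 but not w0 R w1.
R is not euclidean: w1 R w0 and w1 R w1 but not w0 R w1.
R is serial: every world has an R-successor.
(A) Nq → Pq is axiom D, which corresponds to seriality. R is serial — valid.
(B) Nq → NNq is axiom 4; it is valid on a frame exactly when R is transitive. R is not transitive, so not valid.
(C) Pq → NPq is axiom 5, which corresponds to the euclidean property. R is not euclidean — not valid.

A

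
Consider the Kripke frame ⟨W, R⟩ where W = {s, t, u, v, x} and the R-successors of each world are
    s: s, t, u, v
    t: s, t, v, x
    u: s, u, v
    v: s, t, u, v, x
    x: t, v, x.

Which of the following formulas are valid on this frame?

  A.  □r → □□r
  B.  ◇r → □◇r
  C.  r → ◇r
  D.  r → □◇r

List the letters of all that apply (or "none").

C, D

R is reflexive: each world relates to itself.
R is symmetric: every R-edge is matched by its reverse.
R is not transitive: s R t and t R x but not s R x.
R is not euclidean: s R t and s R u but not t R u.
(A) □r → □□r (axiom 4) characterises the transitive frames. R is not transitive — not valid.
(B) ◇r → □◇r is axiom 5, which corresponds to the euclidean property. R is not euclidean — not valid.
(C) r → ◇r is the dual of axiom T, which corresponds to reflexivity. R is reflexive — valid.
(D) r → □◇r (axiom B) characterises the symmetric frames. R is symmetric — valid.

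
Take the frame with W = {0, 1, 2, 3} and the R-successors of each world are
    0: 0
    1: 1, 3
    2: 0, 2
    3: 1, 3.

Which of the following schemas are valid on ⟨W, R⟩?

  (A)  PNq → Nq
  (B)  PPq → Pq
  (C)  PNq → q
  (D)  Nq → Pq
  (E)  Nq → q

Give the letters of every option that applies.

R is reflexive: each world relates to itself.
R is not symmetric: 2 R 0 but not 0 R 2.
R is transitive: R is closed under composition.
R is not euclidean: 2 R 0 and 2 R 2 but not 0 R 2.
R is serial: every world has an R-successor.
(A) PNq → Nq (the dual of axiom 5) characterises the euclidean frames. R is not euclidean — not valid.
(B) PPq → Pq is the dual of axiom 4, which corresponds to transitivity. R is transitive — valid.
(C) PNq → q (the dual of axiom B) characterises the symmetric frames. R is not symmetric — not valid.
(D) Nq → Pq is axiom D; it is valid on a frame exactly when R is serial. R is serial, so valid.
(E) axiom T: valid iff R is reflexive. R is reflexive — valid.

B, D, E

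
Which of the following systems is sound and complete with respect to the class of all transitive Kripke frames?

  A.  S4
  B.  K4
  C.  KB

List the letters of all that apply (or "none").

B

(A) S4 is determined by the class of reflexive and transitive frames.
(B) K4 is determined by exactly this class.
(C) KB is determined by the class of symmetric frames.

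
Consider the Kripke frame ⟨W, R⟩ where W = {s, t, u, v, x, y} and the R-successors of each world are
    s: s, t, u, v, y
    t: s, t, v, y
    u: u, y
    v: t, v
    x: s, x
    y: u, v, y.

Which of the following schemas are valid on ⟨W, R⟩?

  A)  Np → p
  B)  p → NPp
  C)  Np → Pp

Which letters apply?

R is reflexive: each world relates to itself.
R is not symmetric: s R u but not u R s.
R is serial: every world has an R-successor.
(A) Np → p is axiom T, which corresponds to reflexivity. R is reflexive — valid.
(B) axiom B: valid iff R is symmetric. R is not symmetric — not valid.
(C) Np → Pp is axiom D; it is valid on a frame exactly when R is serial. R is serial, so valid.

A, C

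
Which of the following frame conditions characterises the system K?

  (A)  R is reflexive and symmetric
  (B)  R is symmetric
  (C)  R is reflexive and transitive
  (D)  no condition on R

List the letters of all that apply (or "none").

D

(A) this class determines B (= KTB), not K.
(B) this class determines KB, not K.
(C) this class determines S4, not K.
(D) K is sound and complete for exactly this class.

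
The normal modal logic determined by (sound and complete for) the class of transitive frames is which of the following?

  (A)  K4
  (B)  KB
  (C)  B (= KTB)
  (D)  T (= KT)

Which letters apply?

A

(A) K4 is determined by exactly this class.
(B) KB is determined by the class of symmetric frames.
(C) B (= KTB) is determined by the class of reflexive and symmetric frames.
(D) T (= KT) is determined by the class of reflexive frames.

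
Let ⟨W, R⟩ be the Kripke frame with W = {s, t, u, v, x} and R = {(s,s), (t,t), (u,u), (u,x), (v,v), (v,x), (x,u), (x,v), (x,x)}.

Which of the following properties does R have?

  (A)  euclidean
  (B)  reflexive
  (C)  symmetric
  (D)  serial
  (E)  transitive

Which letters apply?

B, C, D

(A) not euclidean: x R u and x R v but not u R v.
(B) reflexive: each world relates to itself.
(C) symmetric: every R-edge is matched by its reverse.
(D) serial: every world has an R-successor.
(E) not transitive: u R x and x R v but not u R v.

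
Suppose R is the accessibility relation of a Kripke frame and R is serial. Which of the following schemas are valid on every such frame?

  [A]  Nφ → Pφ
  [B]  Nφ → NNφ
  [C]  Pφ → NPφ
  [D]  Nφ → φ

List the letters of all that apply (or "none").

A

(A) Nφ → Pφ (axiom D) characterises the serial frames. Every such R is serial — valid.
(B) Nφ → NNφ is axiom 4; it is valid on a frame exactly when R is transitive. Such an R need not be transitive, so not valid.
(C) Pφ → NPφ (axiom 5) characterises the euclidean frames. Such an R need not be euclidean — not valid.
(D) Nφ → φ (axiom T) characterises the reflexive frames. Such an R need not be reflexive — not valid.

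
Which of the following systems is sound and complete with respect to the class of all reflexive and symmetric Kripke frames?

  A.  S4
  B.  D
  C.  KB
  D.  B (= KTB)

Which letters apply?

(A) S4 is determined by the class of reflexive and transitive frames.
(B) D is determined by the class of serial frames.
(C) KB is determined by the class of symmetric frames.
(D) B (= KTB) is determined by exactly this class.

D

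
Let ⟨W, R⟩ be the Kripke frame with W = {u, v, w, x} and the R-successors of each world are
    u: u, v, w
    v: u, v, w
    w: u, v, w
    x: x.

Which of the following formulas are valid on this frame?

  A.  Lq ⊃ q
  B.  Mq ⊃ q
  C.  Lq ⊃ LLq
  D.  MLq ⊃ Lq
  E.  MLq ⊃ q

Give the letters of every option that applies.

A, C, D, E

R is reflexive: each world relates to itself.
R is symmetric: every R-edge is matched by its reverse.
R is transitive: R is closed under composition.
R is euclidean: any two R-successors of the same world are R-related.
R is not a subset of the identity: u R v with u ≠ v.
(A) Lq ⊃ q is axiom T, which corresponds to reflexivity. R is reflexive — valid.
(B) Mq ⊃ q is the converse of T; it holds exactly when R ⊆ identity. Here R ⊄ identity — not valid.
(C) Lq ⊃ LLq is axiom 4, which corresponds to transitivity. R is transitive — valid.
(D) MLq ⊃ Lq is the dual of axiom 5; it is valid on a frame exactly when R is euclidean. R is euclidean, so valid.
(E) the dual of axiom B: valid iff R is symmetric. R is symmetric — valid.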